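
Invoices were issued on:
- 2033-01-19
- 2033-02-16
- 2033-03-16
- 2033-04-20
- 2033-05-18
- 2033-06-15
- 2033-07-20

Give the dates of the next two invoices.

2033-08-17, 2033-09-21

All dates are Wednesdays, 28, 28, 35, 28, 28, 35 days apart.
Specifically, the 3rd Wednesday of each month.
August 2033 — 3rd Wednesday is 2033-08-17.
3rd Wednesday of September 2033: 2033-09-21.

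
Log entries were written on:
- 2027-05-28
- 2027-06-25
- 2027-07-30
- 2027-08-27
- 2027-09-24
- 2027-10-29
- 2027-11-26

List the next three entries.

2027-12-31, 2028-01-28, 2028-02-25

Every date is a Friday; gaps 28, 35, 28, 28, 35, 28 days.
Each is the last Friday of its month (at least one falls on the 29th or later, ruling out '4th Friday').
Last Friday of December 2027: 2027-12-31.
Last Friday of January 2028: 2028-01-28.
February 2028 ends with Friday 2028-02-25.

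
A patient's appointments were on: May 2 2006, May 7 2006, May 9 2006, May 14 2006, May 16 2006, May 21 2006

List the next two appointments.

May 23 2006, May 28 2006

Gaps: 5, 2, 5, 2, 5 days — not constant, but cyclic with period 2.
The events fall on every Tuesday and Sunday.
The following Tuesday is May 23 2006.
The following Sunday is May 28 2006.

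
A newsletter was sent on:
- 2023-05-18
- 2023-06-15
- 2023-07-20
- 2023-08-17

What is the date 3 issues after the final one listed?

All dates are Thursdays, 28, 35, 28 days apart.
Specifically, the 3rd Thursday of each month.
3rd Thursday of September 2023: 2023-09-21.
3rd Thursday of October 2023: 2023-10-19.
November 2023 — 3rd Thursday is 2023-11-16.

2023-11-16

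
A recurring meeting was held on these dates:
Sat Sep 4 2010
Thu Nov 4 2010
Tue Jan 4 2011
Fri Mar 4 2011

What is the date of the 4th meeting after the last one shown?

Fri Nov 4 2011

The day-of-month is always 4 (61, 61, 59 days between events).
So this recurs on the 4th of every 2 months.
May 2011: Wed May 4 2011.
July 2011: Mon Jul 4 2011.
September 2011: Sun Sep 4 2011.
November 2011: Fri Nov 4 2011.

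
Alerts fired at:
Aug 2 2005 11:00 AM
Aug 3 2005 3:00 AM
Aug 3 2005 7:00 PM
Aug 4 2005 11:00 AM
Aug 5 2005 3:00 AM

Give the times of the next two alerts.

Aug 5 2005 7:00 PM, Aug 6 2005 11:00 AM

The interval is a steady 16 hours (16, 16, 16, 16).
Aug 5 2005 3:00 AM + 16 h = Aug 5 2005 7:00 PM.
Aug 5 2005 7:00 PM + 16 h = Aug 6 2005 11:00 AM.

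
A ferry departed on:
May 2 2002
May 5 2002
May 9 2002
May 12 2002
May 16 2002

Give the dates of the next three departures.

Every event lands on a Thursday or Sunday (gaps cycle 3, 4, 3, 4).
So the schedule is: every Thursday and Sunday.
The following Sunday is May 19 2002.
Next Thursday: May 23 2002.
Next Sunday: May 26 2002.

May 19 2002, May 23 2002, May 26 2002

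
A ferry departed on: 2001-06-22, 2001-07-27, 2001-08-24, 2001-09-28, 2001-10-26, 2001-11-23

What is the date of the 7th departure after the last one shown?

Gaps: 35, 28, 35, 28, 28 days — a mix of 28 and 35. Every date is a Friday.
Each is the 4th Friday of its month.
4th Friday of December 2001: 2001-12-28.
January 2002 — 4th Friday is 2002-01-25.
4th Friday of February 2002: 2002-02-22.
4th Friday of March 2002: 2002-03-22.
4th Friday of April 2002: 2002-04-26.
May 2002 — 4th Friday is 2002-05-24.
4th Friday of June 2002: 2002-06-28.

2002-06-28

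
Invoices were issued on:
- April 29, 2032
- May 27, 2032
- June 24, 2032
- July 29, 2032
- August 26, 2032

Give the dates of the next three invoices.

These are Thursdays with 28, 28, 35, 28-day gaps.
Each is the final Thursday of its month — April 29, 2032 is past the 28th, so '4th Thursday' doesn't fit.
September 2032 ends with Thursday September 30, 2032.
October 2032 ends with Thursday October 28, 2032.
Last Thursday of November 2032: November 25, 2032.

September 30, 2032; October 28, 2032; November 25, 2032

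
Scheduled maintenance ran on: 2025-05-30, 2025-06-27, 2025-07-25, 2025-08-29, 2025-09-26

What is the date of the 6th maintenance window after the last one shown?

These are Fridays with 28, 28, 35, 28-day gaps.
Each is the final Friday of its month — 2025-05-30 is past the 28th, so '4th Friday' doesn't fit.
October 2025 ends with Friday 2025-10-31.
November 2025 ends with Friday 2025-11-28.
Last Friday of December 2025: 2025-12-26.
January 2026 ends with Friday 2026-01-30.
Last Friday of February 2026: 2026-02-27.
Last Friday of March 2026: 2026-03-27.

2026-03-27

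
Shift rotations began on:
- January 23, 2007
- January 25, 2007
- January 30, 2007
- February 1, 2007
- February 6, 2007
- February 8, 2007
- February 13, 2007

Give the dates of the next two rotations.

February 15, 2007; February 20, 2007

Gaps: 2, 5, 2, 5, 2, 5 days — not constant, but cyclic with period 2.
The events fall on every Tuesday and Thursday.
Next Thursday: February 15, 2007.
Next Tuesday: February 20, 2007.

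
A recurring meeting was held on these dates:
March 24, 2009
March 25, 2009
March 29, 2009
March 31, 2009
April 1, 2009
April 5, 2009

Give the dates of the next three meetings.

April 7, 2009; April 8, 2009; April 12, 2009

Every event lands on a Tuesday or Wednesday or Sunday (gaps cycle 1, 4, 2, 1, 4).
So the schedule is: every Tuesday, Wednesday and Sunday.
The following Tuesday is April 7, 2009.
The following Wednesday is April 8, 2009.
The following Sunday is April 12, 2009.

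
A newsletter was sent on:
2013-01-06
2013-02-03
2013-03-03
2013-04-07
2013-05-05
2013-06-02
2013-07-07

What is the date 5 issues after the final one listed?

2013-12-01

These are Sundays at 28- or 35-day spacing (28, 28, 35, 28, 28, 35).
The pattern: 1st Sunday of the month.
1st Sunday of August 2013: 2013-08-04.
September 2013 — 1st Sunday is 2013-09-01.
October 2013 — 1st Sunday is 2013-10-06.
1st Sunday of November 2013: 2013-11-03.
1st Sunday of December 2013: 2013-12-01.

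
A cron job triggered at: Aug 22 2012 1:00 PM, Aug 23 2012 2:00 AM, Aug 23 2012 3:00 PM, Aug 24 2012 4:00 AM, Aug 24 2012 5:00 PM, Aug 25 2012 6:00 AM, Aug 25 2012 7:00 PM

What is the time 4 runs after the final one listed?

Spacing: 13, 13, 13, 13, 13, 13 h — constant 13 h.
Aug 25 2012 7:00 PM + 13 h = Aug 26 2012 8:00 AM.
Aug 26 2012 8:00 AM + 13 h = Aug 26 2012 9:00 PM.
Aug 26 2012 9:00 PM + 13 h = Aug 27 2012 10:00 AM.
Aug 27 2012 10:00 AM + 13 h = Aug 27 2012 11:00 PM.

Aug 27 2012 11:00 PM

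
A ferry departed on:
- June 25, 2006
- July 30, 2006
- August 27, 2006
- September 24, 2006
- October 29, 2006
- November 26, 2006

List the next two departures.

December 31, 2006; January 28, 2007

All Sundays; the gaps (35, 28, 28, 35, 28) vary with month length.
This is the last Sunday of each month.
Last Sunday of December 2006: December 31, 2006.
Last Sunday of January 2007: January 28, 2007.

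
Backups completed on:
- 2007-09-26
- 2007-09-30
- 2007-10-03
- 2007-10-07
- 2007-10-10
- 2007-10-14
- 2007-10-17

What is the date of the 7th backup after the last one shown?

2007-11-11

Every event lands on a Wednesday or Sunday (gaps cycle 4, 3, 4, 3, 4, 3).
So the schedule is: every Wednesday and Sunday.
The following Sunday is 2007-10-21.
Next Wednesday: 2007-10-24.
The following Sunday is 2007-10-28.
The following Wednesday is 2007-10-31.
The following Sunday is 2007-11-04.
The following Wednesday is 2007-11-07.
The following Sunday is 2007-11-11.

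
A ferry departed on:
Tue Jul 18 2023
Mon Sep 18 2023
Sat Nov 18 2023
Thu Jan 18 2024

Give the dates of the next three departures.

Mon Mar 18 2024, Sat May 18 2024, Thu Jul 18 2024

The day-of-month is always 18 (62, 61, 61 days between events).
So this recurs on the 18th of every 2 months.
Next: March 2024 → Mon Mar 18 2024.
Next: May 2024 → Sat May 18 2024.
July 2024: Thu Jul 18 2024.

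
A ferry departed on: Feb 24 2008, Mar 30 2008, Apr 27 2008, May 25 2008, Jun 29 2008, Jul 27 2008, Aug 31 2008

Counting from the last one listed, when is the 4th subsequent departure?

All Sundays; the gaps (35, 28, 28, 35, 28, 35) vary with month length.
This is the last Sunday of each month.
Last Sunday of September 2008: Sep 28 2008.
October 2008 ends with Sunday Oct 26 2008.
November 2008 ends with Sunday Nov 30 2008.
Last Sunday of December 2008: Dec 28 2008.

Dec 28 2008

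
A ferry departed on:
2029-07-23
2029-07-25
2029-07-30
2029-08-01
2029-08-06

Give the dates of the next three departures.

2029-08-08, 2029-08-13, 2029-08-15

The gap pattern 2, 5, 2, 5 repeats every 2 events.
These are the Mondays and Wednesdays of each week.
Next Wednesday: 2029-08-08.
The following Monday is 2029-08-13.
Next Wednesday: 2029-08-15.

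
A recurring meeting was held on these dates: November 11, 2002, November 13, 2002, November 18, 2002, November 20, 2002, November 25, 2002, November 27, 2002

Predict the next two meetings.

Gaps: 2, 5, 2, 5, 2 days — not constant, but cyclic with period 2.
The events fall on every Monday and Wednesday.
Next Monday: December 2, 2002.
Next Wednesday: December 4, 2002.

December 2, 2002; December 4, 2002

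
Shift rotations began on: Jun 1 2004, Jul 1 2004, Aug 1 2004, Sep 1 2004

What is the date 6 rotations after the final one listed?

The day-of-month is always 1 (30, 31, 31 days between events).
So this recurs on the 1st of each month.
October 2004: Oct 1 2004.
Next: November 2004 → Nov 1 2004.
December 2004: Dec 1 2004.
January 2005: Jan 1 2005.
Next: February 2005 → Feb 1 2005.
Next: March 2005 → Mar 1 2005.

Mar 1 2005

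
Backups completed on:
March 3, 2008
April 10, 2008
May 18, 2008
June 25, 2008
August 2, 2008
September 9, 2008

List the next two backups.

Every event comes 38 days after the last (38, 38, 38, 38, 38).
September 9, 2008 + 38 days = October 17, 2008.
October 17, 2008 + 38 days = November 24, 2008.

October 17, 2008; November 24, 2008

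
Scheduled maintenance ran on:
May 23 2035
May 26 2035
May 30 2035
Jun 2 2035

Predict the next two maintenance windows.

Jun 6 2035, Jun 9 2035

The gap pattern 3, 4, 3 repeats every 2 events.
These are the Wednesdays and Saturdays of each week.
Next Wednesday: Jun 6 2035.
The following Saturday is Jun 9 2035.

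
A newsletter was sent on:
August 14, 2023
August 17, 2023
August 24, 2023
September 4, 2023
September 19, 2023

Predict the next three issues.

October 8, 2023; October 31, 2023; November 27, 2023

The spacing grows by 4 each time: 3, 7, 11, 15 days.
Next gap: 19 days. September 19, 2023 + 19 days = October 8, 2023.
Next gap: 23 days. October 8, 2023 + 23 days = October 31, 2023.
Next gap: 27 days. October 31, 2023 + 27 days = November 27, 2023.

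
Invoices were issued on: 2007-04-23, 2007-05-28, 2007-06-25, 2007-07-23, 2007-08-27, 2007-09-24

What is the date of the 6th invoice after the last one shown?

Gaps: 35, 28, 28, 35, 28 days — a mix of 28 and 35. Every date is a Monday.
Each is the 4th Monday of its month.
4th Monday of October 2007: 2007-10-22.
November 2007 — 4th Monday is 2007-11-26.
December 2007 — 4th Monday is 2007-12-24.
4th Monday of January 2008: 2008-01-28.
February 2008 — 4th Monday is 2008-02-25.
March 2008 — 4th Monday is 2008-03-24.

2008-03-24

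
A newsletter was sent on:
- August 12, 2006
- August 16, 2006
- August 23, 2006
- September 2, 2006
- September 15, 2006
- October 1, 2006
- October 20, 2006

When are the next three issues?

The spacing grows by 3 each time: 4, 7, 10, 13, 16, 19 days.
Next gap: 22 days. October 20, 2006 + 22 days = November 11, 2006.
Next gap: 25 days. November 11, 2006 + 25 days = December 6, 2006.
Next gap: 28 days. December 6, 2006 + 28 days = January 3, 2007.

November 11, 2006; December 6, 2006; January 3, 2007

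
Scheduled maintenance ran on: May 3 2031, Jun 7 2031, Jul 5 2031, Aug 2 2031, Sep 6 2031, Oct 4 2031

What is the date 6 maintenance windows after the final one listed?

Apr 3 2032

Gaps: 35, 28, 28, 35, 28 days — a mix of 28 and 35. Every date is a Saturday.
Each is the 1st Saturday of its month.
November 2031 — 1st Saturday is Nov 1 2031.
1st Saturday of December 2031: Dec 6 2031.
January 2032 — 1st Saturday is Jan 3 2032.
1st Saturday of February 2032: Feb 7 2032.
March 2032 — 1st Saturday is Mar 6 2032.
April 2032 — 1st Saturday is Apr 3 2032.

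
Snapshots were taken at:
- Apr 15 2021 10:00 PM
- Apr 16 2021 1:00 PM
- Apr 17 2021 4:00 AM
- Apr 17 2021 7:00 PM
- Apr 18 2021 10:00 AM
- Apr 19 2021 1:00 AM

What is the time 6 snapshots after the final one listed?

Apr 22 2021 7:00 PM

Gaps: 15, 15, 15, 15, 15 hours — each event is 15 hours after the previous one.
Apr 19 2021 1:00 AM + 15 h = Apr 19 2021 4:00 PM.
Apr 19 2021 4:00 PM + 15 h = Apr 20 2021 7:00 AM.
Apr 20 2021 7:00 AM + 15 h = Apr 20 2021 10:00 PM.
Apr 20 2021 10:00 PM + 15 h = Apr 21 2021 1:00 PM.
Apr 21 2021 1:00 PM + 15 h = Apr 22 2021 4:00 AM.
Apr 22 2021 4:00 AM + 15 h = Apr 22 2021 7:00 PM.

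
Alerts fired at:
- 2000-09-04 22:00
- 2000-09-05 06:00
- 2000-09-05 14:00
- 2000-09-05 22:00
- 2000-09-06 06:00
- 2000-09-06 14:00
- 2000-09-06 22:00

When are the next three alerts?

2000-09-07 06:00, 2000-09-07 14:00, 2000-09-07 22:00

Spacing: 8, 8, 8, 8, 8, 8 h — constant 8 h.
2000-09-06 22:00 + 8 h = 2000-09-07 06:00.
2000-09-07 06:00 + 8 h = 2000-09-07 14:00.
2000-09-07 14:00 + 8 h = 2000-09-07 22:00.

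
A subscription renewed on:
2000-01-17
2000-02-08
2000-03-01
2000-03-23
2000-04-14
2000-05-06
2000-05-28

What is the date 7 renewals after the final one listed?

The spacing is 22, 22, 22, 22, 22, 22 days — always 22 days.
2000-05-28 + 22 days = 2000-06-19.
2000-06-19 + 22 days = 2000-07-11.
2000-07-11 + 22 days = 2000-08-02.
2000-08-02 + 22 days = 2000-08-24.
2000-08-24 + 22 days = 2000-09-15.
2000-09-15 + 22 days = 2000-10-07.
2000-10-07 + 22 days = 2000-10-29.

2000-10-29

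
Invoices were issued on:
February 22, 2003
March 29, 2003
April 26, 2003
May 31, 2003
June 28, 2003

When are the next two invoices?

July 26, 2003; August 30, 2003

All Saturdays; the gaps (35, 28, 35, 28) vary with month length.
This is the last Saturday of each month.
Last Saturday of July 2003: July 26, 2003.
August 2003 ends with Saturday August 30, 2003.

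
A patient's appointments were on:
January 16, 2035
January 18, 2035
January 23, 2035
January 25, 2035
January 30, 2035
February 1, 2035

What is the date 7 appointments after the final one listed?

February 27, 2035

The gap pattern 2, 5, 2, 5, 2 repeats every 2 events.
These are the Tuesdays and Thursdays of each week.
Next Tuesday: February 6, 2035.
Next Thursday: February 8, 2035.
Next Tuesday: February 13, 2035.
Next Thursday: February 15, 2035.
Next Tuesday: February 20, 2035.
Next Thursday: February 22, 2035.
The following Tuesday is February 27, 2035.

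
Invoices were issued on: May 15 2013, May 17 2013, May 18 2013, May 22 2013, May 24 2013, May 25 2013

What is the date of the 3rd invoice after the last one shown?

The gap pattern 2, 1, 4, 2, 1 repeats every 3 events.
These are the Wednesdays, Fridays and Saturdays of each week.
Next Wednesday: May 29 2013.
The following Friday is May 31 2013.
The following Saturday is Jun 1 2013.

Jun 1 2013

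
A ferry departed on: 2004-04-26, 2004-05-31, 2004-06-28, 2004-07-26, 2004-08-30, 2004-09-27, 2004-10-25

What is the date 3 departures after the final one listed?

2005-01-31

All Mondays; the gaps (35, 28, 28, 35, 28, 28) vary with month length.
This is the last Monday of each month.
Last Monday of November 2004: 2004-11-29.
December 2004 ends with Monday 2004-12-27.
Last Monday of January 2005: 2005-01-31.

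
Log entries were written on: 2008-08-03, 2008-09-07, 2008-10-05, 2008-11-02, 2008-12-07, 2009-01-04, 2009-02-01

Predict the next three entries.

Gaps: 35, 28, 28, 35, 28, 28 days — a mix of 28 and 35. Every date is a Sunday.
Each is the 1st Sunday of its month.
1st Sunday of March 2009: 2009-03-01.
April 2009 — 1st Sunday is 2009-04-05.
1st Sunday of May 2009: 2009-05-03.

2009-03-01, 2009-04-05, 2009-05-03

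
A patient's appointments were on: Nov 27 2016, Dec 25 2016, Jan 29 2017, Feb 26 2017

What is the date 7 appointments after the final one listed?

Sep 24 2017

All Sundays; the gaps (28, 35, 28) vary with month length.
This is the last Sunday of each month.
March 2017 ends with Sunday Mar 26 2017.
Last Sunday of April 2017: Apr 30 2017.
Last Sunday of May 2017: May 28 2017.
Last Sunday of June 2017: Jun 25 2017.
Last Sunday of July 2017: Jul 30 2017.
August 2017 ends with Sunday Aug 27 2017.
September 2017 ends with Sunday Sep 24 2017.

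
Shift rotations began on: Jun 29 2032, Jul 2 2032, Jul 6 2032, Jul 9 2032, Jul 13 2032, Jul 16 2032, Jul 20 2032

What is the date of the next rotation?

Jul 23 2032

The gap pattern 3, 4, 3, 4, 3, 4 repeats every 2 events.
These are the Tuesdays and Fridays of each week.
The following Friday is Jul 23 2032.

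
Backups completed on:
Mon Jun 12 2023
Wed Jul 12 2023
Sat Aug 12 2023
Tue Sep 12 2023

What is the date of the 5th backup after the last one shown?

Gaps: 30, 31, 31 days — not constant. Every event is on the 12th of the month.
Pattern: the 12th of each month.
Next: October 2023 → Thu Oct 12 2023.
Next: November 2023 → Sun Nov 12 2023.
December 2023: Tue Dec 12 2023.
Next: January 2024 → Fri Jan 12 2024.
February 2024: Mon Feb 12 2024.

Mon Feb 12 2024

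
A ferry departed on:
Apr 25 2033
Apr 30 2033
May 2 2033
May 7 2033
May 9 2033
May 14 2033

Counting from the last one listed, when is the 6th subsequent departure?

Jun 4 2033

The gap pattern 5, 2, 5, 2, 5 repeats every 2 events.
These are the Mondays and Saturdays of each week.
The following Monday is May 16 2033.
Next Saturday: May 21 2033.
Next Monday: May 23 2033.
Next Saturday: May 28 2033.
Next Monday: May 30 2033.
Next Saturday: Jun 4 2033.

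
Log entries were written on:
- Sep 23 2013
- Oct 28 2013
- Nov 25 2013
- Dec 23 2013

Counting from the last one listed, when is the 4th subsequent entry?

Apr 28 2014

All dates are Mondays, 35, 28, 28 days apart.
Specifically, the 4th Monday of each month.
January 2014 — 4th Monday is Jan 27 2014.
4th Monday of February 2014: Feb 24 2014.
March 2014 — 4th Monday is Mar 24 2014.
April 2014 — 4th Monday is Apr 28 2014.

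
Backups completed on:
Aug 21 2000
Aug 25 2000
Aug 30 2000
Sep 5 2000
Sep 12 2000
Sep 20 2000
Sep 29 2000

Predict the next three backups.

Intervals are 4, 5, 6, 7, 8, 9 days — an arithmetic progression with common difference 1.
Next gap: 10 days. Sep 29 2000 + 10 days = Oct 9 2000.
Next gap: 11 days. Oct 9 2000 + 11 days = Oct 20 2000.
Next gap: 12 days. Oct 20 2000 + 12 days = Nov 1 2000.

Oct 9 2000, Oct 20 2000, Nov 1 2000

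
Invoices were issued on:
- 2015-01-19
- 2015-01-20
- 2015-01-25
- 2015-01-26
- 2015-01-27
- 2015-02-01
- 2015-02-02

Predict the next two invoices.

The gap pattern 1, 5, 1, 1, 5, 1 repeats every 3 events.
These are the Mondays, Tuesdays and Sundays of each week.
The following Tuesday is 2015-02-03.
Next Sunday: 2015-02-08.

2015-02-03, 2015-02-08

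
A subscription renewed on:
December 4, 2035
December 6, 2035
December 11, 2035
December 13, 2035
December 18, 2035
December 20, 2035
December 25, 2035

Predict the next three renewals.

December 27, 2035; January 1, 2036; January 3, 2036

The gap pattern 2, 5, 2, 5, 2, 5 repeats every 2 events.
These are the Tuesdays and Thursdays of each week.
The following Thursday is December 27, 2035.
The following Tuesday is January 1, 2036.
The following Thursday is January 3, 2036.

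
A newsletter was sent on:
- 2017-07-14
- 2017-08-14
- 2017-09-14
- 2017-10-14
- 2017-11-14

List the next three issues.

2017-12-14, 2018-01-14, 2018-02-14

Gaps: 31, 31, 30, 31 days — not constant. Every event is on the 14th of the month.
Pattern: the 14th of each month.
December 2017: 2017-12-14.
January 2018: 2018-01-14.
February 2018: 2018-02-14.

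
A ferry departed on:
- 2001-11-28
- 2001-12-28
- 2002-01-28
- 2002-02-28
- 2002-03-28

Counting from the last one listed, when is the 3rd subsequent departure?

2002-06-28

Each date is the 28th; the gaps (30, 31, 31, 28) track the month lengths.
The rule is the 28th of each month.
Next: April 2002 → 2002-04-28.
Next: May 2002 → 2002-05-28.
June 2002: 2002-06-28.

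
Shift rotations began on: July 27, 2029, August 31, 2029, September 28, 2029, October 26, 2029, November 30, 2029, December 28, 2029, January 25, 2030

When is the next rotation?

Every date is a Friday; gaps 35, 28, 28, 35, 28, 28 days.
Each is the last Friday of its month (at least one falls on the 29th or later, ruling out '4th Friday').
February 2030 ends with Friday February 22, 2030.

February 22, 2030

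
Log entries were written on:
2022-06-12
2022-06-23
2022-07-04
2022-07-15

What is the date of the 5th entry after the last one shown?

2022-09-08

The spacing is 11, 11, 11 days — always 11 days.
2022-07-15 + 11 days = 2022-07-26.
2022-07-26 + 11 days = 2022-08-06.
2022-08-06 + 11 days = 2022-08-17.
2022-08-17 + 11 days = 2022-08-28.
2022-08-28 + 11 days = 2022-09-08.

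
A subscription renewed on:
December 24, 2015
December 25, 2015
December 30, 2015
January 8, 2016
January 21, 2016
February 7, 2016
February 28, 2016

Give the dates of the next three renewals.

The spacing grows by 4 each time: 1, 5, 9, 13, 17, 21 days.
Next gap: 25 days. February 28, 2016 + 25 days = March 24, 2016.
Next gap: 29 days. March 24, 2016 + 29 days = April 22, 2016.
Next gap: 33 days. April 22, 2016 + 33 days = May 25, 2016.

March 24, 2016; April 22, 2016; May 25, 2016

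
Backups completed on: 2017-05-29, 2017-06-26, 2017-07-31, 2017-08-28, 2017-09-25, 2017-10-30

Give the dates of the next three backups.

Every date is a Monday; gaps 28, 35, 28, 28, 35 days.
Each is the last Monday of its month (at least one falls on the 29th or later, ruling out '4th Monday').
November 2017 ends with Monday 2017-11-27.
December 2017 ends with Monday 2017-12-25.
January 2018 ends with Monday 2018-01-29.

2017-11-27, 2017-12-25, 2018-01-29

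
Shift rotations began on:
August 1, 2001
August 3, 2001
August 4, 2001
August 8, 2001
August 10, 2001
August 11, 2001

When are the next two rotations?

August 15, 2001; August 17, 2001

The gap pattern 2, 1, 4, 2, 1 repeats every 3 events.
These are the Wednesdays, Fridays and Saturdays of each week.
Next Wednesday: August 15, 2001.
The following Friday is August 17, 2001.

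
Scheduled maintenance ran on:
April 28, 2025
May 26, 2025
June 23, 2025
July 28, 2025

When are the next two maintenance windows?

These are Mondays at 28- or 35-day spacing (28, 28, 35).
The pattern: 4th Monday of the month.
4th Monday of August 2025: August 25, 2025.
4th Monday of September 2025: September 22, 2025.

August 25, 2025; September 22, 2025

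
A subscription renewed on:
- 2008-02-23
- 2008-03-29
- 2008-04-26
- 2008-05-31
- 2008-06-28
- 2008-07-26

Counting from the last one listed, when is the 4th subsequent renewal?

2008-11-29

All Saturdays; the gaps (35, 28, 35, 28, 28) vary with month length.
This is the last Saturday of each month.
August 2008 ends with Saturday 2008-08-30.
September 2008 ends with Saturday 2008-09-27.
October 2008 ends with Saturday 2008-10-25.
Last Saturday of November 2008: 2008-11-29.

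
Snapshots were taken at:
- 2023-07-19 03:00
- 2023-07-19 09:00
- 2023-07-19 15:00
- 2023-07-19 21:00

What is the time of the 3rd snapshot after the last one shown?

Gaps: 6, 6, 6 hours — each event is 6 hours after the previous one.
2023-07-19 21:00 + 6 h = 2023-07-20 03:00.
2023-07-20 03:00 + 6 h = 2023-07-20 09:00.
2023-07-20 09:00 + 6 h = 2023-07-20 15:00.

2023-07-20 15:00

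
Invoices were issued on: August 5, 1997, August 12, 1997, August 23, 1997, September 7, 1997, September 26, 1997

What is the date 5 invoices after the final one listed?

February 28, 1998

The spacing grows by 4 each time: 7, 11, 15, 19 days.
Next gap: 23 days. September 26, 1997 + 23 days = October 19, 1997.
Next gap: 27 days. October 19, 1997 + 27 days = November 15, 1997.
Next gap: 31 days. November 15, 1997 + 31 days = December 16, 1997.
Next gap: 35 days. December 16, 1997 + 35 days = January 20, 1998.
Next gap: 39 days. January 20, 1998 + 39 days = February 28, 1998.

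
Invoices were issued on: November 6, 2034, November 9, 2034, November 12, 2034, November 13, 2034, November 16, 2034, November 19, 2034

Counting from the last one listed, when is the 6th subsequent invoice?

December 3, 2034

Every event lands on a Monday or Thursday or Sunday (gaps cycle 3, 3, 1, 3, 3).
So the schedule is: every Monday, Thursday and Sunday.
Next Monday: November 20, 2034.
Next Thursday: November 23, 2034.
Next Sunday: November 26, 2034.
Next Monday: November 27, 2034.
The following Thursday is November 30, 2034.
The following Sunday is December 3, 2034.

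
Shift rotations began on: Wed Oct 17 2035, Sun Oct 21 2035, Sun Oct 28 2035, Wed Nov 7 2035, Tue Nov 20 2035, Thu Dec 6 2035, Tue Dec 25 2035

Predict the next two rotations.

Wed Jan 16 2036, Sun Feb 10 2036

Gaps: 4, 7, 10, 13, 16, 19 days — each gap is 3 larger than the previous one.
Next gap: 22 days. Tue Dec 25 2035 + 22 days = Wed Jan 16 2036.
Next gap: 25 days. Wed Jan 16 2036 + 25 days = Sun Feb 10 2036.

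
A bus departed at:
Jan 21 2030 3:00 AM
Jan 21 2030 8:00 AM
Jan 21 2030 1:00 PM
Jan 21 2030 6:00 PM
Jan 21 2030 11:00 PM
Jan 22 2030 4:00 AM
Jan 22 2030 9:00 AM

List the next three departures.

Jan 22 2030 2:00 PM, Jan 22 2030 7:00 PM, Jan 23 2030 12:00 AM

The interval is a steady 5 hours (5, 5, 5, 5, 5, 5).
Jan 22 2030 9:00 AM + 5 h = Jan 22 2030 2:00 PM.
Jan 22 2030 2:00 PM + 5 h = Jan 22 2030 7:00 PM.
Jan 22 2030 7:00 PM + 5 h = Jan 23 2030 12:00 AM.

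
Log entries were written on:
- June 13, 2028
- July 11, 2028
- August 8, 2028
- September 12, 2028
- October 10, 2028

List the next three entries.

These are Tuesdays at 28- or 35-day spacing (28, 28, 35, 28).
The pattern: 2nd Tuesday of the month.
November 2028 — 2nd Tuesday is November 14, 2028.
December 2028 — 2nd Tuesday is December 12, 2028.
2nd Tuesday of January 2029: January 9, 2029.

November 14, 2028; December 12, 2028; January 9, 2029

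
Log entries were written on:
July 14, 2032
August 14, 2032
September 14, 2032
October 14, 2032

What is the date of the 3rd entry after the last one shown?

January 14, 2033

Each date is the 14th; the gaps (31, 31, 30) track the month lengths.
The rule is the 14th of each month.
Next: November 2032 → November 14, 2032.
Next: December 2032 → December 14, 2032.
January 2033: January 14, 2033.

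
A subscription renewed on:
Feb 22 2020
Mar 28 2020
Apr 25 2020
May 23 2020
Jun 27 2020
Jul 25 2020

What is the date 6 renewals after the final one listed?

These are Saturdays at 28- or 35-day spacing (35, 28, 28, 35, 28).
The pattern: 4th Saturday of the month.
4th Saturday of August 2020: Aug 22 2020.
4th Saturday of September 2020: Sep 26 2020.
October 2020 — 4th Saturday is Oct 24 2020.
November 2020 — 4th Saturday is Nov 28 2020.
4th Saturday of December 2020: Dec 26 2020.
4th Saturday of January 2021: Jan 23 2021.

Jan 23 2021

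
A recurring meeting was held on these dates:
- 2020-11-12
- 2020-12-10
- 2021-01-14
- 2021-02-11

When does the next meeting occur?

2021-03-11

All dates are Thursdays, 28, 35, 28 days apart.
Specifically, the 2nd Thursday of each month.
2nd Thursday of March 2021: 2021-03-11.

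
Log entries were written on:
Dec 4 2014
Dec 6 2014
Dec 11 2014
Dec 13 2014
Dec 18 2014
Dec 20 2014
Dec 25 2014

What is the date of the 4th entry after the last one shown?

Jan 8 2015

Every event lands on a Thursday or Saturday (gaps cycle 2, 5, 2, 5, 2, 5).
So the schedule is: every Thursday and Saturday.
The following Saturday is Dec 27 2014.
The following Thursday is Jan 1 2015.
Next Saturday: Jan 3 2015.
Next Thursday: Jan 8 2015.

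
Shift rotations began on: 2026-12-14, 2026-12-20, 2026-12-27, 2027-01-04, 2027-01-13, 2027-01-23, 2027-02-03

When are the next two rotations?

Intervals are 6, 7, 8, 9, 10, 11 days — an arithmetic progression with common difference 1.
Next gap: 12 days. 2027-02-03 + 12 days = 2027-02-15.
Next gap: 13 days. 2027-02-15 + 13 days = 2027-02-28.

2027-02-15, 2027-02-28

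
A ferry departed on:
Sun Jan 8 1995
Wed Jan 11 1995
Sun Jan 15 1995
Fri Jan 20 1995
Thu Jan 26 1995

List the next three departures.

Gaps: 3, 4, 5, 6 days — each gap is 1 larger than the previous one.
Next gap: 7 days. Thu Jan 26 1995 + 7 days = Thu Feb 2 1995.
Next gap: 8 days. Thu Feb 2 1995 + 8 days = Fri Feb 10 1995.
Next gap: 9 days. Fri Feb 10 1995 + 9 days = Sun Feb 19 1995.

Thu Feb 2 1995, Fri Feb 10 1995, Sun Feb 19 1995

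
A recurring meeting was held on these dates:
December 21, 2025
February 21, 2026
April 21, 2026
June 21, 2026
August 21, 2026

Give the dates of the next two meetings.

October 21, 2026; December 21, 2026

The day-of-month is always 21 (62, 59, 61, 61 days between events).
So this recurs on the 21st of every 2 months.
Next: October 2026 → October 21, 2026.
Next: December 2026 → December 21, 2026.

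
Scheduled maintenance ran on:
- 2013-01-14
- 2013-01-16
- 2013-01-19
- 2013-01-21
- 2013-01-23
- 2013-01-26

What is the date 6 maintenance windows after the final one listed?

The gap pattern 2, 3, 2, 2, 3 repeats every 3 events.
These are the Mondays, Wednesdays and Saturdays of each week.
The following Monday is 2013-01-28.
The following Wednesday is 2013-01-30.
Next Saturday: 2013-02-02.
Next Monday: 2013-02-04.
The following Wednesday is 2013-02-06.
Next Saturday: 2013-02-09.

2013-02-09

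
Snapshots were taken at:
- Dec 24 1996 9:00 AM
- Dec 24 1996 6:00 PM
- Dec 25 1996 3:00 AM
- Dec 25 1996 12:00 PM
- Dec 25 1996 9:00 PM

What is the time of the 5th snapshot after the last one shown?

Dec 27 1996 6:00 PM

Gaps: 9, 9, 9, 9 hours — each event is 9 hours after the previous one.
Dec 25 1996 9:00 PM + 9 h = Dec 26 1996 6:00 AM.
Dec 26 1996 6:00 AM + 9 h = Dec 26 1996 3:00 PM.
Dec 26 1996 3:00 PM + 9 h = Dec 27 1996 12:00 AM.
Dec 27 1996 12:00 AM + 9 h = Dec 27 1996 9:00 AM.
Dec 27 1996 9:00 AM + 9 h = Dec 27 1996 6:00 PM.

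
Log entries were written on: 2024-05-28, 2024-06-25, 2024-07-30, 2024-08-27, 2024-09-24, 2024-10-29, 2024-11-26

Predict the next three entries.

These are Tuesdays with 28, 35, 28, 28, 35, 28-day gaps.
Each is the final Tuesday of its month — 2024-07-30 is past the 28th, so '4th Tuesday' doesn't fit.
December 2024 ends with Tuesday 2024-12-31.
Last Tuesday of January 2025: 2025-01-28.
February 2025 ends with Tuesday 2025-02-25.

2024-12-31, 2025-01-28, 2025-02-25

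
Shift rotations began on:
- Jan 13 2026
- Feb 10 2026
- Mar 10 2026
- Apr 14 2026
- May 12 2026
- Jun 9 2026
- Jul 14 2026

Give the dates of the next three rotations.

All dates are Tuesdays, 28, 28, 35, 28, 28, 35 days apart.
Specifically, the 2nd Tuesday of each month.
2nd Tuesday of August 2026: Aug 11 2026.
September 2026 — 2nd Tuesday is Sep 8 2026.
2nd Tuesday of October 2026: Oct 13 2026.

Aug 11 2026, Sep 8 2026, Oct 13 2026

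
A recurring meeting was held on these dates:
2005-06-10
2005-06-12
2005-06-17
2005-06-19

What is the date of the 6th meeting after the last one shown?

2005-07-10

Gaps: 2, 5, 2 days — not constant, but cyclic with period 2.
The events fall on every Friday and Sunday.
Next Friday: 2005-06-24.
The following Sunday is 2005-06-26.
Next Friday: 2005-07-01.
Next Sunday: 2005-07-03.
The following Friday is 2005-07-08.
The following Sunday is 2005-07-10.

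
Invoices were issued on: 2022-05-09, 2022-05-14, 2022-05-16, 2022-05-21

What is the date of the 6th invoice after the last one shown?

2022-06-11

The gap pattern 5, 2, 5 repeats every 2 events.
These are the Mondays and Saturdays of each week.
The following Monday is 2022-05-23.
The following Saturday is 2022-05-28.
Next Monday: 2022-05-30.
Next Saturday: 2022-06-04.
Next Monday: 2022-06-06.
The following Saturday is 2022-06-11.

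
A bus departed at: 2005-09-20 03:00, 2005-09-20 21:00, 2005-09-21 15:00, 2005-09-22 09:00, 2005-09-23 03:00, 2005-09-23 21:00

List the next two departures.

2005-09-24 15:00, 2005-09-25 09:00

The interval is a steady 18 hours (18, 18, 18, 18, 18).
2005-09-23 21:00 + 18 h = 2005-09-24 15:00.
2005-09-24 15:00 + 18 h = 2005-09-25 09:00.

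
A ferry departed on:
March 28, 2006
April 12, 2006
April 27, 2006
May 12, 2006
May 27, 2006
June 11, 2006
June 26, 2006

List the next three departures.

July 11, 2006; July 26, 2006; August 10, 2006

Gaps between consecutive events: 15, 15, 15, 15, 15, 15 days — a constant 15-day interval.
June 26, 2006 + 15 days = July 11, 2006.
July 11, 2006 + 15 days = July 26, 2006.
July 26, 2006 + 15 days = August 10, 2006.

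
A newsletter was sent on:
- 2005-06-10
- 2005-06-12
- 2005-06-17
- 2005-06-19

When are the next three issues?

2005-06-24, 2005-06-26, 2005-07-01

Gaps: 2, 5, 2 days — not constant, but cyclic with period 2.
The events fall on every Friday and Sunday.
Next Friday: 2005-06-24.
Next Sunday: 2005-06-26.
Next Friday: 2005-07-01.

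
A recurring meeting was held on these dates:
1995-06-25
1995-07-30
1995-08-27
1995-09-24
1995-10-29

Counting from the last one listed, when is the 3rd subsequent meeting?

1996-01-28

Every date is a Sunday; gaps 35, 28, 28, 35 days.
Each is the last Sunday of its month (at least one falls on the 29th or later, ruling out '4th Sunday').
November 1995 ends with Sunday 1995-11-26.
December 1995 ends with Sunday 1995-12-31.
January 1996 ends with Sunday 1996-01-28.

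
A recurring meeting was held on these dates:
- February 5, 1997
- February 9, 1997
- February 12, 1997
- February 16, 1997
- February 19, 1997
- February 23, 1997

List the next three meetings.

February 26, 1997; March 2, 1997; March 5, 1997

Every event lands on a Wednesday or Sunday (gaps cycle 4, 3, 4, 3, 4).
So the schedule is: every Wednesday and Sunday.
Next Wednesday: February 26, 1997.
The following Sunday is March 2, 1997.
Next Wednesday: March 5, 1997.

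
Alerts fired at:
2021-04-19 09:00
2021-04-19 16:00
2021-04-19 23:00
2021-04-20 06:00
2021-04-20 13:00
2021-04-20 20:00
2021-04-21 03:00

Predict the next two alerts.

2021-04-21 10:00, 2021-04-21 17:00

Gaps: 7, 7, 7, 7, 7, 7 hours — each event is 7 hours after the previous one.
2021-04-21 03:00 + 7 h = 2021-04-21 10:00.
2021-04-21 10:00 + 7 h = 2021-04-21 17:00.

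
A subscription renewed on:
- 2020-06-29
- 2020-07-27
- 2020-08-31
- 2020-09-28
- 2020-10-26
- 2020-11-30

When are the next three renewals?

2020-12-28, 2021-01-25, 2021-02-22

These are Mondays with 28, 35, 28, 28, 35-day gaps.
Each is the final Monday of its month — 2020-06-29 is past the 28th, so '4th Monday' doesn't fit.
December 2020 ends with Monday 2020-12-28.
January 2021 ends with Monday 2021-01-25.
February 2021 ends with Monday 2021-02-22.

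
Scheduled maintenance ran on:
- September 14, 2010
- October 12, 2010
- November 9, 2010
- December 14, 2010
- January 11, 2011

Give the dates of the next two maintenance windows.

All dates are Tuesdays, 28, 28, 35, 28 days apart.
Specifically, the 2nd Tuesday of each month.
2nd Tuesday of February 2011: February 8, 2011.
March 2011 — 2nd Tuesday is March 8, 2011.

February 8, 2011; March 8, 2011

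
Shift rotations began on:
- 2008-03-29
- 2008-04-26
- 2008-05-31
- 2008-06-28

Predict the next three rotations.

2008-07-26, 2008-08-30, 2008-09-27

Every date is a Saturday; gaps 28, 35, 28 days.
Each is the last Saturday of its month (at least one falls on the 29th or later, ruling out '4th Saturday').
July 2008 ends with Saturday 2008-07-26.
August 2008 ends with Saturday 2008-08-30.
September 2008 ends with Saturday 2008-09-27.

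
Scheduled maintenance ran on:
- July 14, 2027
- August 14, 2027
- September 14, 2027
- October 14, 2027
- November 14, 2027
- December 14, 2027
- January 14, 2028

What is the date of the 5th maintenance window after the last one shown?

June 14, 2028

Gaps: 31, 31, 30, 31, 30, 31 days — not constant. Every event is on the 14th of the month.
Pattern: the 14th of each month.
February 2028: February 14, 2028.
Next: March 2028 → March 14, 2028.
April 2028: April 14, 2028.
May 2028: May 14, 2028.
Next: June 2028 → June 14, 2028.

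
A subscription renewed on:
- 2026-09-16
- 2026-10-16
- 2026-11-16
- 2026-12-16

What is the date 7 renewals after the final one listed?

Each date is the 16th; the gaps (30, 31, 30) track the month lengths.
The rule is the 16th of each month.
January 2027: 2027-01-16.
February 2027: 2027-02-16.
March 2027: 2027-03-16.
April 2027: 2027-04-16.
Next: May 2027 → 2027-05-16.
Next: June 2027 → 2027-06-16.
Next: July 2027 → 2027-07-16.

2027-07-16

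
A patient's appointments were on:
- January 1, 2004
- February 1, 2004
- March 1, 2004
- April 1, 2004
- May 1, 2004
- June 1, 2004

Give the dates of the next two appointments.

July 1, 2004; August 1, 2004

Each date is the 1st; the gaps (31, 29, 31, 30, 31) track the month lengths.
The rule is the 1st of each month.
Next: July 2004 → July 1, 2004.
Next: August 2004 → August 1, 2004.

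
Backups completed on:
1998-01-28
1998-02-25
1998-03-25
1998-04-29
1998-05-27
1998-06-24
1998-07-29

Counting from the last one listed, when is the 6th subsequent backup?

1999-01-27

Every date is a Wednesday; gaps 28, 28, 35, 28, 28, 35 days.
Each is the last Wednesday of its month (at least one falls on the 29th or later, ruling out '4th Wednesday').
Last Wednesday of August 1998: 1998-08-26.
Last Wednesday of September 1998: 1998-09-30.
Last Wednesday of October 1998: 1998-10-28.
November 1998 ends with Wednesday 1998-11-25.
Last Wednesday of December 1998: 1998-12-30.
Last Wednesday of January 1999: 1999-01-27.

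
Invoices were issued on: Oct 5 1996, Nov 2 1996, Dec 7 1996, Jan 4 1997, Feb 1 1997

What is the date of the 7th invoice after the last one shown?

Sep 6 1997

Gaps: 28, 35, 28, 28 days — a mix of 28 and 35. Every date is a Saturday.
Each is the 1st Saturday of its month.
1st Saturday of March 1997: Mar 1 1997.
April 1997 — 1st Saturday is Apr 5 1997.
1st Saturday of May 1997: May 3 1997.
1st Saturday of June 1997: Jun 7 1997.
July 1997 — 1st Saturday is Jul 5 1997.
1st Saturday of August 1997: Aug 2 1997.
September 1997 — 1st Saturday is Sep 6 1997.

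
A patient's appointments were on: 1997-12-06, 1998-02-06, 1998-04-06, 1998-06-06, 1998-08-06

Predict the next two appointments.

The day-of-month is always 6 (62, 59, 61, 61 days between events).
So this recurs on the 6th of every 2 months.
Next: October 1998 → 1998-10-06.
December 1998: 1998-12-06.

1998-10-06, 1998-12-06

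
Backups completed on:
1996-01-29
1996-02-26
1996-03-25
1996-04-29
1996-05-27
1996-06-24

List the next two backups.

All Mondays; the gaps (28, 28, 35, 28, 28) vary with month length.
This is the last Monday of each month.
Last Monday of July 1996: 1996-07-29.
August 1996 ends with Monday 1996-08-26.

1996-07-29, 1996-08-26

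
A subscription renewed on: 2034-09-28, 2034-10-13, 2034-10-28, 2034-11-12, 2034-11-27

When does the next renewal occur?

2034-12-12

The spacing is 15, 15, 15, 15 days — always 15 days.
2034-11-27 + 15 days = 2034-12-12.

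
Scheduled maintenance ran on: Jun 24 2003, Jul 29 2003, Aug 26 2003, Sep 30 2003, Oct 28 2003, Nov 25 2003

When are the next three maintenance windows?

Dec 30 2003, Jan 27 2004, Feb 24 2004

Every date is a Tuesday; gaps 35, 28, 35, 28, 28 days.
Each is the last Tuesday of its month (at least one falls on the 29th or later, ruling out '4th Tuesday').
Last Tuesday of December 2003: Dec 30 2003.
January 2004 ends with Tuesday Jan 27 2004.
Last Tuesday of February 2004: Feb 24 2004.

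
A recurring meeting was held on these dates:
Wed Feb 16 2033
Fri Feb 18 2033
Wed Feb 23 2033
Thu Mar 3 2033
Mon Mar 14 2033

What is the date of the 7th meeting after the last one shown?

Intervals are 2, 5, 8, 11 days — an arithmetic progression with common difference 3.
Next gap: 14 days. Mon Mar 14 2033 + 14 days = Mon Mar 28 2033.
Next gap: 17 days. Mon Mar 28 2033 + 17 days = Thu Apr 14 2033.
Next gap: 20 days. Thu Apr 14 2033 + 20 days = Wed May 4 2033.
Next gap: 23 days. Wed May 4 2033 + 23 days = Fri May 27 2033.
Next gap: 26 days. Fri May 27 2033 + 26 days = Wed Jun 22 2033.
Next gap: 29 days. Wed Jun 22 2033 + 29 days = Thu Jul 21 2033.
Next gap: 32 days. Thu Jul 21 2033 + 32 days = Mon Aug 22 2033.

Mon Aug 22 2033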